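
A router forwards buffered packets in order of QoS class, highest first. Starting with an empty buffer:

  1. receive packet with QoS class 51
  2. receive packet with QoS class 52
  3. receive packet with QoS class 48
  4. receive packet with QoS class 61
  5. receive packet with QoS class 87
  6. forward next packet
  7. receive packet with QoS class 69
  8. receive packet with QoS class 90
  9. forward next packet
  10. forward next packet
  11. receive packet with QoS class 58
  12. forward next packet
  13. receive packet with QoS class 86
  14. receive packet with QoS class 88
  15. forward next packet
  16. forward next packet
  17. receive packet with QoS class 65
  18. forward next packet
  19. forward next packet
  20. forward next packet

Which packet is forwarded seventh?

insert 51 → {51}
insert 52 → {52, 51}
insert 48 → {52, 51, 48}
insert 61 → {61, 52, 51, 48}
insert 87 → {87, 61, 52, 51, 48}
forward next packet → 87; now {61, 52, 51, 48}
insert 69 → {69, 61, 52, 51, 48}
insert 90 → {90, 69, 61, 52, 51, 48}
forward next packet → 90; now {69, 61, 52, 51, 48}
forward next packet → 69; now {61, 52, 51, 48}
insert 58 → {61, 58, 52, 51, 48}
forward next packet → 61; now {58, 52, 51, 48}
insert 86 → {86, 58, 52, 51, 48}
insert 88 → {88, 86, 58, 52, 51, 48}
forward next packet → 88; now {86, 58, 52, 51, 48}
forward next packet → 86; now {58, 52, 51, 48}
insert 65 → {65, 58, 52, 51, 48}
forward next packet → 65; now {58, 52, 51, 48}
forward next packet → 58; now {52, 51, 48}
forward next packet → 52; now {51, 48}

65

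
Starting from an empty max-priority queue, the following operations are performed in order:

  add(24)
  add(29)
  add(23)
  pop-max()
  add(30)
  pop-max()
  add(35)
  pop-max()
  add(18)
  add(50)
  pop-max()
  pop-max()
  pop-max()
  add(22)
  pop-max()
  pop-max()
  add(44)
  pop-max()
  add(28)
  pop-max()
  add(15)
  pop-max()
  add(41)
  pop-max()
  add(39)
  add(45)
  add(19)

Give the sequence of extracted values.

insert 24 → {24}
insert 29 → {29, 24}
insert 23 → {29, 24, 23}
pop-max → 29; now {24, 23}
insert 30 → {30, 24, 23}
pop-max → 30; now {24, 23}
insert 35 → {35, 24, 23}
pop-max → 35; now {24, 23}
insert 18 → {24, 23, 18}
insert 50 → {50, 24, 23, 18}
pop-max → 50; now {24, 23, 18}
pop-max → 24; now {23, 18}
pop-max → 23; now {18}
insert 22 → {22, 18}
pop-max → 22; now {18}
pop-max → 18; now {}
insert 44 → {44}
pop-max → 44; now {}
insert 28 → {28}
pop-max → 28; now {}
insert 15 → {15}
pop-max → 15; now {}
insert 41 → {41}
pop-max → 41; now {}
insert 39 → {39}
insert 45 → {45, 39}
insert 19 → {45, 39, 19}

[29, 30, 35, 50, 24, 23, 22, 18, 44, 28, 15, 41]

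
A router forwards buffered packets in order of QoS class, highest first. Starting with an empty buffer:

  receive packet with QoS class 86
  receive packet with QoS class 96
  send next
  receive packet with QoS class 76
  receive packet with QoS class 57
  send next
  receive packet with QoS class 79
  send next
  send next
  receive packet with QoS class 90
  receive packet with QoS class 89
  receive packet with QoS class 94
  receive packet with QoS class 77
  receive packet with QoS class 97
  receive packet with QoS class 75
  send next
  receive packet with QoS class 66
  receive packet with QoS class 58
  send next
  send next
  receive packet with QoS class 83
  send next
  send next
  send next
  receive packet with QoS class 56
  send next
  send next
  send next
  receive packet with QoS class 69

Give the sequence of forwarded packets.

insert 86 → {86}
insert 96 → {96, 86}
send next → 96; now {86}
insert 76 → {86, 76}
insert 57 → {86, 76, 57}
send next → 86; now {76, 57}
insert 79 → {79, 76, 57}
send next → 79; now {76, 57}
send next → 76; now {57}
insert 90 → {90, 57}
insert 89 → {90, 89, 57}
insert 94 → {94, 90, 89, 57}
insert 77 → {94, 90, 89, 77, 57}
insert 97 → {97, 94, 90, 89, 77, 57}
insert 75 → {97, 94, 90, 89, 77, 75, 57}
send next → 97; now {94, 90, 89, 77, 75, 57}
insert 66 → {94, 90, 89, 77, 75, 66, 57}
insert 58 → {94, 90, 89, 77, 75, 66, 58, 57}
send next → 94; now {90, 89, 77, 75, 66, 58, 57}
send next → 90; now {89, 77, 75, 66, 58, 57}
insert 83 → {89, 83, 77, 75, 66, 58, 57}
send next → 89; now {83, 77, 75, 66, 58, 57}
send next → 83; now {77, 75, 66, 58, 57}
send next → 77; now {75, 66, 58, 57}
insert 56 → {75, 66, 58, 57, 56}
send next → 75; now {66, 58, 57, 56}
send next → 66; now {58, 57, 56}
send next → 58; now {57, 56}
insert 69 → {69, 57, 56}

[96, 86, 79, 76, 97, 94, 90, 89, 83, 77, 75, 66, 58]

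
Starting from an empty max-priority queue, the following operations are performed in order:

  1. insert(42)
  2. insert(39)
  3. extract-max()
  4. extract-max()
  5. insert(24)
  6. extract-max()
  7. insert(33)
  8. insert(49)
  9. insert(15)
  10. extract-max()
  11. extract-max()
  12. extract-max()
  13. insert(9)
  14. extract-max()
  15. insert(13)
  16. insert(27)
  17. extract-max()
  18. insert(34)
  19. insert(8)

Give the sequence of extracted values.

42 → 39 → 24 → 49 → 33 → 15 → 9 → 27

insert 42 → {42}
insert 39 → {42, 39}
extract-max → 42; now {39}
extract-max → 39; now {}
insert 24 → {24}
extract-max → 24; now {}
insert 33 → {33}
insert 49 → {49, 33}
insert 15 → {49, 33, 15}
extract-max → 49; now {33, 15}
extract-max → 33; now {15}
extract-max → 15; now {}
insert 9 → {9}
extract-max → 9; now {}
insert 13 → {13}
insert 27 → {27, 13}
extract-max → 27; now {13}
insert 34 → {34, 13}
insert 8 → {34, 13, 8}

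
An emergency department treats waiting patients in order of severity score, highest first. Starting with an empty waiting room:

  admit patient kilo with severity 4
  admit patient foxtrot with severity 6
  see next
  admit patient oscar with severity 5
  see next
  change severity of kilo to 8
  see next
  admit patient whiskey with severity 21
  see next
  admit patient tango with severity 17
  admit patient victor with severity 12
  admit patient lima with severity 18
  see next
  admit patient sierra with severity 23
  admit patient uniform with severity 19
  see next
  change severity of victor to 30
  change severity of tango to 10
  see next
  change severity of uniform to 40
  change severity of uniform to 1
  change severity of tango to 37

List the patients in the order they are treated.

add kilo (severity 4) → {kilo:4}
add foxtrot (severity 6) → {foxtrot:6, kilo:4}
see next → foxtrot; now {kilo:4}
add oscar (severity 5) → {oscar:5, kilo:4}
see next → oscar; now {kilo:4}
update kilo to severity 8 → {kilo:8}
see next → kilo; now {}
add whiskey (severity 21) → {whiskey:21}
see next → whiskey; now {}
add tango (severity 17) → {tango:17}
add victor (severity 12) → {tango:17, victor:12}
add lima (severity 18) → {lima:18, tango:17, victor:12}
see next → lima; now {tango:17, victor:12}
add sierra (severity 23) → {sierra:23, tango:17, victor:12}
add uniform (severity 19) → {sierra:23, uniform:19, tango:17, victor:12}
see next → sierra; now {uniform:19, tango:17, victor:12}
update victor to severity 30 → {victor:30, uniform:19, tango:17}
update tango to severity 10 → {victor:30, uniform:19, tango:10}
see next → victor; now {uniform:19, tango:10}
update uniform to severity 40 → {uniform:40, tango:10}
update uniform to severity 1 → {tango:10, uniform:1}
update tango to severity 37 → {tango:37, uniform:1}

foxtrot, oscar, kilo, whiskey, lima, sierra, victor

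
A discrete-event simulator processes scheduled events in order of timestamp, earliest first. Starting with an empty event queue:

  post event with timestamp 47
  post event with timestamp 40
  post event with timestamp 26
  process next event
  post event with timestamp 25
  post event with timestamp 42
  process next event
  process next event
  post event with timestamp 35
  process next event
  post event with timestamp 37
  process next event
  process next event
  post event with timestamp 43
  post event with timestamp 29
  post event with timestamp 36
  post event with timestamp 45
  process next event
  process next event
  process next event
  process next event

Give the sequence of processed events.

insert 47 → {47}
insert 40 → {40, 47}
insert 26 → {26, 40, 47}
process next event → 26; now {40, 47}
insert 25 → {25, 40, 47}
insert 42 → {25, 40, 42, 47}
process next event → 25; now {40, 42, 47}
process next event → 40; now {42, 47}
insert 35 → {35, 42, 47}
process next event → 35; now {42, 47}
insert 37 → {37, 42, 47}
process next event → 37; now {42, 47}
process next event → 42; now {47}
insert 43 → {43, 47}
insert 29 → {29, 43, 47}
insert 36 → {29, 36, 43, 47}
insert 45 → {29, 36, 43, 45, 47}
process next event → 29; now {36, 43, 45, 47}
process next event → 36; now {43, 45, 47}
process next event → 43; now {45, 47}
process next event → 45; now {47}

[26, 25, 40, 35, 37, 42, 29, 36, 43, 45]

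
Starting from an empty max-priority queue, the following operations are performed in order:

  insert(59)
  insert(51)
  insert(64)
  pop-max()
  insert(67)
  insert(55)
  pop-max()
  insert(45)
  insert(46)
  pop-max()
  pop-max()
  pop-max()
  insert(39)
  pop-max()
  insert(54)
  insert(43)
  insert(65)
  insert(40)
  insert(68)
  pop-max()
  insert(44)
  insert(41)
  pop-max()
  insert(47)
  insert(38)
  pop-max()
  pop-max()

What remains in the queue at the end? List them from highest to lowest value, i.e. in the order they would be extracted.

45, 44, 43, 41, 40, 39, 38

insert 59 → {59}
insert 51 → {59, 51}
insert 64 → {64, 59, 51}
pop-max → 64; now {59, 51}
insert 67 → {67, 59, 51}
insert 55 → {67, 59, 55, 51}
pop-max → 67; now {59, 55, 51}
insert 45 → {59, 55, 51, 45}
insert 46 → {59, 55, 51, 46, 45}
pop-max → 59; now {55, 51, 46, 45}
pop-max → 55; now {51, 46, 45}
pop-max → 51; now {46, 45}
insert 39 → {46, 45, 39}
pop-max → 46; now {45, 39}
insert 54 → {54, 45, 39}
insert 43 → {54, 45, 43, 39}
insert 65 → {65, 54, 45, 43, 39}
insert 40 → {65, 54, 45, 43, 40, 39}
insert 68 → {68, 65, 54, 45, 43, 40, 39}
pop-max → 68; now {65, 54, 45, 43, 40, 39}
insert 44 → {65, 54, 45, 44, 43, 40, 39}
insert 41 → {65, 54, 45, 44, 43, 41, 40, 39}
pop-max → 65; now {54, 45, 44, 43, 41, 40, 39}
insert 47 → {54, 47, 45, 44, 43, 41, 40, 39}
insert 38 → {54, 47, 45, 44, 43, 41, 40, 39, 38}
pop-max → 54; now {47, 45, 44, 43, 41, 40, 39, 38}
pop-max → 47; now {45, 44, 43, 41, 40, 39, 38}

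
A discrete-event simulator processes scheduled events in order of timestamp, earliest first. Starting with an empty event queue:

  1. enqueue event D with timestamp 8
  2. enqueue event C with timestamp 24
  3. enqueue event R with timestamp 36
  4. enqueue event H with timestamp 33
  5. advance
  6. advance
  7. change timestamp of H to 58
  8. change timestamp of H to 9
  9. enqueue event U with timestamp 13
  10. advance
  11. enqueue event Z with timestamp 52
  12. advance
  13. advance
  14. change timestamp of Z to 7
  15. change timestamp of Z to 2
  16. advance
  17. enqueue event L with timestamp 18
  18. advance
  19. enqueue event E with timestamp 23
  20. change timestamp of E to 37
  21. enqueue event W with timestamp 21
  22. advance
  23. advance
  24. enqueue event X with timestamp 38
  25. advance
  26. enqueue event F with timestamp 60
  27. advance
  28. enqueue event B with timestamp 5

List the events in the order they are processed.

D → C → H → U → R → Z → L → W → E → X → F

add D (timestamp 8) → {D:8}
add C (timestamp 24) → {D:8, C:24}
add R (timestamp 36) → {D:8, C:24, R:36}
add H (timestamp 33) → {D:8, C:24, H:33, R:36}
advance → D; now {C:24, H:33, R:36}
advance → C; now {H:33, R:36}
update H to timestamp 58 → {R:36, H:58}
update H to timestamp 9 → {H:9, R:36}
add U (timestamp 13) → {H:9, U:13, R:36}
advance → H; now {U:13, R:36}
add Z (timestamp 52) → {U:13, R:36, Z:52}
advance → U; now {R:36, Z:52}
advance → R; now {Z:52}
update Z to timestamp 7 → {Z:7}
update Z to timestamp 2 → {Z:2}
advance → Z; now {}
add L (timestamp 18) → {L:18}
advance → L; now {}
add E (timestamp 23) → {E:23}
update E to timestamp 37 → {E:37}
add W (timestamp 21) → {W:21, E:37}
advance → W; now {E:37}
advance → E; now {}
add X (timestamp 38) → {X:38}
advance → X; now {}
add F (timestamp 60) → {F:60}
advance → F; now {}
add B (timestamp 5) → {B:5}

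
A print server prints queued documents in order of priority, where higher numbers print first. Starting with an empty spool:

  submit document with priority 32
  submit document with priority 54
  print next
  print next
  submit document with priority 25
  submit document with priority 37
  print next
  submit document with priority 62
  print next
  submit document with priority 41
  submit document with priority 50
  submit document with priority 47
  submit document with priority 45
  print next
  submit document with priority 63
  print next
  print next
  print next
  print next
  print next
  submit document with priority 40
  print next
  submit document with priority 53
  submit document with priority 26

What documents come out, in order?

insert 32 → {32}
insert 54 → {54, 32}
print next → 54; now {32}
print next → 32; now {}
insert 25 → {25}
insert 37 → {37, 25}
print next → 37; now {25}
insert 62 → {62, 25}
print next → 62; now {25}
insert 41 → {41, 25}
insert 50 → {50, 41, 25}
insert 47 → {50, 47, 41, 25}
insert 45 → {50, 47, 45, 41, 25}
print next → 50; now {47, 45, 41, 25}
insert 63 → {63, 47, 45, 41, 25}
print next → 63; now {47, 45, 41, 25}
print next → 47; now {45, 41, 25}
print next → 45; now {41, 25}
print next → 41; now {25}
print next → 25; now {}
insert 40 → {40}
print next → 40; now {}
insert 53 → {53}
insert 26 → {53, 26}

54 → 32 → 37 → 62 → 50 → 63 → 47 → 45 → 41 → 25 → 40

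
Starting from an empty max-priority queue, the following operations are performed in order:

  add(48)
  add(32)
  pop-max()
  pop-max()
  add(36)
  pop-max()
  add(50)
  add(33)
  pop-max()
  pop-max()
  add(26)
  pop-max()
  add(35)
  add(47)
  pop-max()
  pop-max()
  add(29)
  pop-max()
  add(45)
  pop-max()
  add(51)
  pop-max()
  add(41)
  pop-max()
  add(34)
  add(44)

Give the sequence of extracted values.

[48, 32, 36, 50, 33, 26, 47, 35, 29, 45, 51, 41]

insert 48 → {48}
insert 32 → {48, 32}
pop-max → 48; now {32}
pop-max → 32; now {}
insert 36 → {36}
pop-max → 36; now {}
insert 50 → {50}
insert 33 → {50, 33}
pop-max → 50; now {33}
pop-max → 33; now {}
insert 26 → {26}
pop-max → 26; now {}
insert 35 → {35}
insert 47 → {47, 35}
pop-max → 47; now {35}
pop-max → 35; now {}
insert 29 → {29}
pop-max → 29; now {}
insert 45 → {45}
pop-max → 45; now {}
insert 51 → {51}
pop-max → 51; now {}
insert 41 → {41}
pop-max → 41; now {}
insert 34 → {34}
insert 44 → {44, 34}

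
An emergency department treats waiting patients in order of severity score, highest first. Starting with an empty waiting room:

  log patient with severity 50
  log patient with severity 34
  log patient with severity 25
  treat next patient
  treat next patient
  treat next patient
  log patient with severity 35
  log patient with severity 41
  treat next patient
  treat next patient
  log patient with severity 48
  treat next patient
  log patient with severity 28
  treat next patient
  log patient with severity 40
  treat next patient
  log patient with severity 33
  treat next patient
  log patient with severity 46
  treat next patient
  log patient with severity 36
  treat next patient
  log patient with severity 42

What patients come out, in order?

insert 50 → {50}
insert 34 → {50, 34}
insert 25 → {50, 34, 25}
treat next patient → 50; now {34, 25}
treat next patient → 34; now {25}
treat next patient → 25; now {}
insert 35 → {35}
insert 41 → {41, 35}
treat next patient → 41; now {35}
treat next patient → 35; now {}
insert 48 → {48}
treat next patient → 48; now {}
insert 28 → {28}
treat next patient → 28; now {}
insert 40 → {40}
treat next patient → 40; now {}
insert 33 → {33}
treat next patient → 33; now {}
insert 46 → {46}
treat next patient → 46; now {}
insert 36 → {36}
treat next patient → 36; now {}
insert 42 → {42}

50 → 34 → 25 → 41 → 35 → 48 → 28 → 40 → 33 → 46 → 36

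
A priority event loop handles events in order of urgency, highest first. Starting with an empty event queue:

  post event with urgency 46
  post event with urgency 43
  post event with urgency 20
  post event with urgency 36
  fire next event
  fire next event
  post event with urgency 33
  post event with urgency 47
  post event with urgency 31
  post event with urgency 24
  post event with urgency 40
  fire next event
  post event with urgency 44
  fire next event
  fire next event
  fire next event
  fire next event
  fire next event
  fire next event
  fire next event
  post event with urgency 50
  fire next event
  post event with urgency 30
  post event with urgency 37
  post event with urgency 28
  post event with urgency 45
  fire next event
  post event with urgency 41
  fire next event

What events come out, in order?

insert 46 → {46}
insert 43 → {46, 43}
insert 20 → {46, 43, 20}
insert 36 → {46, 43, 36, 20}
fire next event → 46; now {43, 36, 20}
fire next event → 43; now {36, 20}
insert 33 → {36, 33, 20}
insert 47 → {47, 36, 33, 20}
insert 31 → {47, 36, 33, 31, 20}
insert 24 → {47, 36, 33, 31, 24, 20}
insert 40 → {47, 40, 36, 33, 31, 24, 20}
fire next event → 47; now {40, 36, 33, 31, 24, 20}
insert 44 → {44, 40, 36, 33, 31, 24, 20}
fire next event → 44; now {40, 36, 33, 31, 24, 20}
fire next event → 40; now {36, 33, 31, 24, 20}
fire next event → 36; now {33, 31, 24, 20}
fire next event → 33; now {31, 24, 20}
fire next event → 31; now {24, 20}
fire next event → 24; now {20}
fire next event → 20; now {}
insert 50 → {50}
fire next event → 50; now {}
insert 30 → {30}
insert 37 → {37, 30}
insert 28 → {37, 30, 28}
insert 45 → {45, 37, 30, 28}
fire next event → 45; now {37, 30, 28}
insert 41 → {41, 37, 30, 28}
fire next event → 41; now {37, 30, 28}

46 → 43 → 47 → 44 → 40 → 36 → 33 → 31 → 24 → 20 → 50 → 45 → 41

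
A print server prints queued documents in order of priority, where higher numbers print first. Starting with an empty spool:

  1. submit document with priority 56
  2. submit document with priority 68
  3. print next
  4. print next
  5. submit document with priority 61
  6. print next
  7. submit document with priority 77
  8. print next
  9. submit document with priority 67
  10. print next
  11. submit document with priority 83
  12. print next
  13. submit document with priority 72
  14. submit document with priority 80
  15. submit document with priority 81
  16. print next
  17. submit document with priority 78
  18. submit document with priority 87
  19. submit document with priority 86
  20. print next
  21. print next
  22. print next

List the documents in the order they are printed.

[68, 56, 61, 77, 67, 83, 81, 87, 86, 80]

insert 56 → {56}
insert 68 → {68, 56}
print next → 68; now {56}
print next → 56; now {}
insert 61 → {61}
print next → 61; now {}
insert 77 → {77}
print next → 77; now {}
insert 67 → {67}
print next → 67; now {}
insert 83 → {83}
print next → 83; now {}
insert 72 → {72}
insert 80 → {80, 72}
insert 81 → {81, 80, 72}
print next → 81; now {80, 72}
insert 78 → {80, 78, 72}
insert 87 → {87, 80, 78, 72}
insert 86 → {87, 86, 80, 78, 72}
print next → 87; now {86, 80, 78, 72}
print next → 86; now {80, 78, 72}
print next → 80; now {78, 72}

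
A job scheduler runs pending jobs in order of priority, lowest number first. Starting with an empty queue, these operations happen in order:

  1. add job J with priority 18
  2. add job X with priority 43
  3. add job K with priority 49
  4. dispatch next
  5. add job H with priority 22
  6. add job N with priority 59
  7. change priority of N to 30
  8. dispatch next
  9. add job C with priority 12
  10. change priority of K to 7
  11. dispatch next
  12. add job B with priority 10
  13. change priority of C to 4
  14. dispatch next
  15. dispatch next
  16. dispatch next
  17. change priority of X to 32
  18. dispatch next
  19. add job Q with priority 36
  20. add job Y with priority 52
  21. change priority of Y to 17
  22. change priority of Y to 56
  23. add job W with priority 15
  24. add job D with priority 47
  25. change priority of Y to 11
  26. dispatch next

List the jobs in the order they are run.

J, H, K, C, B, N, X, Y

add J (priority 18) → {J:18}
add X (priority 43) → {J:18, X:43}
add K (priority 49) → {J:18, X:43, K:49}
dispatch next → J; now {X:43, K:49}
add H (priority 22) → {H:22, X:43, K:49}
add N (priority 59) → {H:22, X:43, K:49, N:59}
update N to priority 30 → {H:22, N:30, X:43, K:49}
dispatch next → H; now {N:30, X:43, K:49}
add C (priority 12) → {C:12, N:30, X:43, K:49}
update K to priority 7 → {K:7, C:12, N:30, X:43}
dispatch next → K; now {C:12, N:30, X:43}
add B (priority 10) → {B:10, C:12, N:30, X:43}
update C to priority 4 → {C:4, B:10, N:30, X:43}
dispatch next → C; now {B:10, N:30, X:43}
dispatch next → B; now {N:30, X:43}
dispatch next → N; now {X:43}
update X to priority 32 → {X:32}
dispatch next → X; now {}
add Q (priority 36) → {Q:36}
add Y (priority 52) → {Q:36, Y:52}
update Y to priority 17 → {Y:17, Q:36}
update Y to priority 56 → {Q:36, Y:56}
add W (priority 15) → {W:15, Q:36, Y:56}
add D (priority 47) → {W:15, Q:36, D:47, Y:56}
update Y to priority 11 → {Y:11, W:15, Q:36, D:47}
dispatch next → Y; now {W:15, Q:36, D:47}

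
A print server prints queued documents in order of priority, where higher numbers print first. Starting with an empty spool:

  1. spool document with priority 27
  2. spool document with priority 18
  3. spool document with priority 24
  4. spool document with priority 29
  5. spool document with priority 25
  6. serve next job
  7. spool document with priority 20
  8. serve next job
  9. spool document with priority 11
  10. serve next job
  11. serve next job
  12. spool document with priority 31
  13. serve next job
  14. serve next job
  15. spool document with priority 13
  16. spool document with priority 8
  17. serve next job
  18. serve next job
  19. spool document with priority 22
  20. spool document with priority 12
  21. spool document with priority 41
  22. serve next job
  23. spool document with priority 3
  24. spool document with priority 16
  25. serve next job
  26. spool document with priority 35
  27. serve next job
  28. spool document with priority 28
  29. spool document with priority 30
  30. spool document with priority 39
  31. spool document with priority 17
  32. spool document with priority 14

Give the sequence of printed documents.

insert 27 → {27}
insert 18 → {27, 18}
insert 24 → {27, 24, 18}
insert 29 → {29, 27, 24, 18}
insert 25 → {29, 27, 25, 24, 18}
serve next job → 29; now {27, 25, 24, 18}
insert 20 → {27, 25, 24, 20, 18}
serve next job → 27; now {25, 24, 20, 18}
insert 11 → {25, 24, 20, 18, 11}
serve next job → 25; now {24, 20, 18, 11}
serve next job → 24; now {20, 18, 11}
insert 31 → {31, 20, 18, 11}
serve next job → 31; now {20, 18, 11}
serve next job → 20; now {18, 11}
insert 13 → {18, 13, 11}
insert 8 → {18, 13, 11, 8}
serve next job → 18; now {13, 11, 8}
serve next job → 13; now {11, 8}
insert 22 → {22, 11, 8}
insert 12 → {22, 12, 11, 8}
insert 41 → {41, 22, 12, 11, 8}
serve next job → 41; now {22, 12, 11, 8}
insert 3 → {22, 12, 11, 8, 3}
insert 16 → {22, 16, 12, 11, 8, 3}
serve next job → 22; now {16, 12, 11, 8, 3}
insert 35 → {35, 16, 12, 11, 8, 3}
serve next job → 35; now {16, 12, 11, 8, 3}
insert 28 → {28, 16, 12, 11, 8, 3}
insert 30 → {30, 28, 16, 12, 11, 8, 3}
insert 39 → {39, 30, 28, 16, 12, 11, 8, 3}
insert 17 → {39, 30, 28, 17, 16, 12, 11, 8, 3}
insert 14 → {39, 30, 28, 17, 16, 14, 12, 11, 8, 3}

[29, 27, 25, 24, 31, 20, 18, 13, 41, 22, 35]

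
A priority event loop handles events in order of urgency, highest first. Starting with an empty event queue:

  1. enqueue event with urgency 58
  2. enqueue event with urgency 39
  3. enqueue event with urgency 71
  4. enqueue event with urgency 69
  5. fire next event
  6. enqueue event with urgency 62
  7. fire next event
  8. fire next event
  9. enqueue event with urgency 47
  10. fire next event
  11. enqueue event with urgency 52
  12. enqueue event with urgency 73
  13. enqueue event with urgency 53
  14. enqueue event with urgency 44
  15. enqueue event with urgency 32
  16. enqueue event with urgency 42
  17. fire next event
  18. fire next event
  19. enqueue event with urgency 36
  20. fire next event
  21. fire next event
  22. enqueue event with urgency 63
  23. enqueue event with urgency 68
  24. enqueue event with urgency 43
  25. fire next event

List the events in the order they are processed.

71, 69, 62, 58, 73, 53, 52, 47, 68

insert 58 → {58}
insert 39 → {58, 39}
insert 71 → {71, 58, 39}
insert 69 → {71, 69, 58, 39}
fire next event → 71; now {69, 58, 39}
insert 62 → {69, 62, 58, 39}
fire next event → 69; now {62, 58, 39}
fire next event → 62; now {58, 39}
insert 47 → {58, 47, 39}
fire next event → 58; now {47, 39}
insert 52 → {52, 47, 39}
insert 73 → {73, 52, 47, 39}
insert 53 → {73, 53, 52, 47, 39}
insert 44 → {73, 53, 52, 47, 44, 39}
insert 32 → {73, 53, 52, 47, 44, 39, 32}
insert 42 → {73, 53, 52, 47, 44, 42, 39, 32}
fire next event → 73; now {53, 52, 47, 44, 42, 39, 32}
fire next event → 53; now {52, 47, 44, 42, 39, 32}
insert 36 → {52, 47, 44, 42, 39, 36, 32}
fire next event → 52; now {47, 44, 42, 39, 36, 32}
fire next event → 47; now {44, 42, 39, 36, 32}
insert 63 → {63, 44, 42, 39, 36, 32}
insert 68 → {68, 63, 44, 42, 39, 36, 32}
insert 43 → {68, 63, 44, 43, 42, 39, 36, 32}
fire next event → 68; now {63, 44, 43, 42, 39, 36, 32}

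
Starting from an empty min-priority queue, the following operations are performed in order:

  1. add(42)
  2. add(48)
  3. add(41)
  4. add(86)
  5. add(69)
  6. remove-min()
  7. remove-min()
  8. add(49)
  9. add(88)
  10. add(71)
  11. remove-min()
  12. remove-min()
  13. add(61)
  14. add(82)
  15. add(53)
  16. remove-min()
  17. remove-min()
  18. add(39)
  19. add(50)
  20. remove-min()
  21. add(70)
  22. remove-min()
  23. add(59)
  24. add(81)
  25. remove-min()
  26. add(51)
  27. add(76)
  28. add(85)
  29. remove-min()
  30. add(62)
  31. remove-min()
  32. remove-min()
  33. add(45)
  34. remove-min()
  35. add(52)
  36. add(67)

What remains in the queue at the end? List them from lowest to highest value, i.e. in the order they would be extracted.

[52, 67, 70, 71, 76, 81, 82, 85, 86, 88]

insert 42 → {42}
insert 48 → {42, 48}
insert 41 → {41, 42, 48}
insert 86 → {41, 42, 48, 86}
insert 69 → {41, 42, 48, 69, 86}
remove-min → 41; now {42, 48, 69, 86}
remove-min → 42; now {48, 69, 86}
insert 49 → {48, 49, 69, 86}
insert 88 → {48, 49, 69, 86, 88}
insert 71 → {48, 49, 69, 71, 86, 88}
remove-min → 48; now {49, 69, 71, 86, 88}
remove-min → 49; now {69, 71, 86, 88}
insert 61 → {61, 69, 71, 86, 88}
insert 82 → {61, 69, 71, 82, 86, 88}
insert 53 → {53, 61, 69, 71, 82, 86, 88}
remove-min → 53; now {61, 69, 71, 82, 86, 88}
remove-min → 61; now {69, 71, 82, 86, 88}
insert 39 → {39, 69, 71, 82, 86, 88}
insert 50 → {39, 50, 69, 71, 82, 86, 88}
remove-min → 39; now {50, 69, 71, 82, 86, 88}
insert 70 → {50, 69, 70, 71, 82, 86, 88}
remove-min → 50; now {69, 70, 71, 82, 86, 88}
insert 59 → {59, 69, 70, 71, 82, 86, 88}
insert 81 → {59, 69, 70, 71, 81, 82, 86, 88}
remove-min → 59; now {69, 70, 71, 81, 82, 86, 88}
insert 51 → {51, 69, 70, 71, 81, 82, 86, 88}
insert 76 → {51, 69, 70, 71, 76, 81, 82, 86, 88}
insert 85 → {51, 69, 70, 71, 76, 81, 82, 85, 86, 88}
remove-min → 51; now {69, 70, 71, 76, 81, 82, 85, 86, 88}
insert 62 → {62, 69, 70, 71, 76, 81, 82, 85, 86, 88}
remove-min → 62; now {69, 70, 71, 76, 81, 82, 85, 86, 88}
remove-min → 69; now {70, 71, 76, 81, 82, 85, 86, 88}
insert 45 → {45, 70, 71, 76, 81, 82, 85, 86, 88}
remove-min → 45; now {70, 71, 76, 81, 82, 85, 86, 88}
insert 52 → {52, 70, 71, 76, 81, 82, 85, 86, 88}
insert 67 → {52, 67, 70, 71, 76, 81, 82, 85, 86, 88}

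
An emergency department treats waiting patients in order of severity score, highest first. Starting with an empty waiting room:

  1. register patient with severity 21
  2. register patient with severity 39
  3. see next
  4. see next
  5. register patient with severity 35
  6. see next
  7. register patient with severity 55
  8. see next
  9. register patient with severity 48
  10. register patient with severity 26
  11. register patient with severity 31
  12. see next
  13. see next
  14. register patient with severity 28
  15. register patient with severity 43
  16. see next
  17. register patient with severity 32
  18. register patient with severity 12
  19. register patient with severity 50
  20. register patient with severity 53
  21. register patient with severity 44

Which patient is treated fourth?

insert 21 → {21}
insert 39 → {39, 21}
see next → 39; now {21}
see next → 21; now {}
insert 35 → {35}
see next → 35; now {}
insert 55 → {55}
see next → 55; now {}
insert 48 → {48}
insert 26 → {48, 26}
insert 31 → {48, 31, 26}
see next → 48; now {31, 26}
see next → 31; now {26}
insert 28 → {28, 26}
insert 43 → {43, 28, 26}
see next → 43; now {28, 26}
insert 32 → {32, 28, 26}
insert 12 → {32, 28, 26, 12}
insert 50 → {50, 32, 28, 26, 12}
insert 53 → {53, 50, 32, 28, 26, 12}
insert 44 → {53, 50, 44, 32, 28, 26, 12}

55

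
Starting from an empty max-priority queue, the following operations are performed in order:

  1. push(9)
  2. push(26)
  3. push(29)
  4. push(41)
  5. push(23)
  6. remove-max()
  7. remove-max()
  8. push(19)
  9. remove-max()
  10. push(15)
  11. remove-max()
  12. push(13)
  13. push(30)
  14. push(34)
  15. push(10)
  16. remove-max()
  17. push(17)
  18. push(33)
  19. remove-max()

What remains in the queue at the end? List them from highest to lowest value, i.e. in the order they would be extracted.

insert 9 → {9}
insert 26 → {26, 9}
insert 29 → {29, 26, 9}
insert 41 → {41, 29, 26, 9}
insert 23 → {41, 29, 26, 23, 9}
remove-max → 41; now {29, 26, 23, 9}
remove-max → 29; now {26, 23, 9}
insert 19 → {26, 23, 19, 9}
remove-max → 26; now {23, 19, 9}
insert 15 → {23, 19, 15, 9}
remove-max → 23; now {19, 15, 9}
insert 13 → {19, 15, 13, 9}
insert 30 → {30, 19, 15, 13, 9}
insert 34 → {34, 30, 19, 15, 13, 9}
insert 10 → {34, 30, 19, 15, 13, 10, 9}
remove-max → 34; now {30, 19, 15, 13, 10, 9}
insert 17 → {30, 19, 17, 15, 13, 10, 9}
insert 33 → {33, 30, 19, 17, 15, 13, 10, 9}
remove-max → 33; now {30, 19, 17, 15, 13, 10, 9}

[30, 19, 17, 15, 13, 10, 9]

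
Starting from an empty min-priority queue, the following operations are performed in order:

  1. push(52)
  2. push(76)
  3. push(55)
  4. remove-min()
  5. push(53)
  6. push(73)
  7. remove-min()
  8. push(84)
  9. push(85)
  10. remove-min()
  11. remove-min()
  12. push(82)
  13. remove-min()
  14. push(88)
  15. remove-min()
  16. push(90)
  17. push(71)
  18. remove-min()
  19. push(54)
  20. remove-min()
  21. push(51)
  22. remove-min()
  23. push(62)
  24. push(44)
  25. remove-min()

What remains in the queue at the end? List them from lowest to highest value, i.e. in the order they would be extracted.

[62, 84, 85, 88, 90]

insert 52 → {52}
insert 76 → {52, 76}
insert 55 → {52, 55, 76}
remove-min → 52; now {55, 76}
insert 53 → {53, 55, 76}
insert 73 → {53, 55, 73, 76}
remove-min → 53; now {55, 73, 76}
insert 84 → {55, 73, 76, 84}
insert 85 → {55, 73, 76, 84, 85}
remove-min → 55; now {73, 76, 84, 85}
remove-min → 73; now {76, 84, 85}
insert 82 → {76, 82, 84, 85}
remove-min → 76; now {82, 84, 85}
insert 88 → {82, 84, 85, 88}
remove-min → 82; now {84, 85, 88}
insert 90 → {84, 85, 88, 90}
insert 71 → {71, 84, 85, 88, 90}
remove-min → 71; now {84, 85, 88, 90}
insert 54 → {54, 84, 85, 88, 90}
remove-min → 54; now {84, 85, 88, 90}
insert 51 → {51, 84, 85, 88, 90}
remove-min → 51; now {84, 85, 88, 90}
insert 62 → {62, 84, 85, 88, 90}
insert 44 → {44, 62, 84, 85, 88, 90}
remove-min → 44; now {62, 84, 85, 88, 90}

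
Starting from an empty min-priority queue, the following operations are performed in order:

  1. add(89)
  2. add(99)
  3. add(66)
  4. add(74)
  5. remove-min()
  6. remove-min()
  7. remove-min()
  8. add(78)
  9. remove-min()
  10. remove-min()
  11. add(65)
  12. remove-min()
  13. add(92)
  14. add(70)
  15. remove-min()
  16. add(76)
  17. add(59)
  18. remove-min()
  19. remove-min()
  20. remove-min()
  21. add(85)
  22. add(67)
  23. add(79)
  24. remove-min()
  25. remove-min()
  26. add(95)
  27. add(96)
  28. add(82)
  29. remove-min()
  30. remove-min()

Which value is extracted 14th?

insert 89 → {89}
insert 99 → {89, 99}
insert 66 → {66, 89, 99}
insert 74 → {66, 74, 89, 99}
remove-min → 66; now {74, 89, 99}
remove-min → 74; now {89, 99}
remove-min → 89; now {99}
insert 78 → {78, 99}
remove-min → 78; now {99}
remove-min → 99; now {}
insert 65 → {65}
remove-min → 65; now {}
insert 92 → {92}
insert 70 → {70, 92}
remove-min → 70; now {92}
insert 76 → {76, 92}
insert 59 → {59, 76, 92}
remove-min → 59; now {76, 92}
remove-min → 76; now {92}
remove-min → 92; now {}
insert 85 → {85}
insert 67 → {67, 85}
insert 79 → {67, 79, 85}
remove-min → 67; now {79, 85}
remove-min → 79; now {85}
insert 95 → {85, 95}
insert 96 → {85, 95, 96}
insert 82 → {82, 85, 95, 96}
remove-min → 82; now {85, 95, 96}
remove-min → 85; now {95, 96}

85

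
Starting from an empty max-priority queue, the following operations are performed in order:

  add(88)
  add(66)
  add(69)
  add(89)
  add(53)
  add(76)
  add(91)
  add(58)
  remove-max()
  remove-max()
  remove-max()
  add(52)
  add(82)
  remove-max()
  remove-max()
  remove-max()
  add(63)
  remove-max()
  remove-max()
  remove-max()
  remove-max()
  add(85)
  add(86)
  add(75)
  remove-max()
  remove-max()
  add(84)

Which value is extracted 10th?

insert 88 → {88}
insert 66 → {88, 66}
insert 69 → {88, 69, 66}
insert 89 → {89, 88, 69, 66}
insert 53 → {89, 88, 69, 66, 53}
insert 76 → {89, 88, 76, 69, 66, 53}
insert 91 → {91, 89, 88, 76, 69, 66, 53}
insert 58 → {91, 89, 88, 76, 69, 66, 58, 53}
remove-max → 91; now {89, 88, 76, 69, 66, 58, 53}
remove-max → 89; now {88, 76, 69, 66, 58, 53}
remove-max → 88; now {76, 69, 66, 58, 53}
insert 52 → {76, 69, 66, 58, 53, 52}
insert 82 → {82, 76, 69, 66, 58, 53, 52}
remove-max → 82; now {76, 69, 66, 58, 53, 52}
remove-max → 76; now {69, 66, 58, 53, 52}
remove-max → 69; now {66, 58, 53, 52}
insert 63 → {66, 63, 58, 53, 52}
remove-max → 66; now {63, 58, 53, 52}
remove-max → 63; now {58, 53, 52}
remove-max → 58; now {53, 52}
remove-max → 53; now {52}
insert 85 → {85, 52}
insert 86 → {86, 85, 52}
insert 75 → {86, 85, 75, 52}
remove-max → 86; now {85, 75, 52}
remove-max → 85; now {75, 52}
insert 84 → {84, 75, 52}

53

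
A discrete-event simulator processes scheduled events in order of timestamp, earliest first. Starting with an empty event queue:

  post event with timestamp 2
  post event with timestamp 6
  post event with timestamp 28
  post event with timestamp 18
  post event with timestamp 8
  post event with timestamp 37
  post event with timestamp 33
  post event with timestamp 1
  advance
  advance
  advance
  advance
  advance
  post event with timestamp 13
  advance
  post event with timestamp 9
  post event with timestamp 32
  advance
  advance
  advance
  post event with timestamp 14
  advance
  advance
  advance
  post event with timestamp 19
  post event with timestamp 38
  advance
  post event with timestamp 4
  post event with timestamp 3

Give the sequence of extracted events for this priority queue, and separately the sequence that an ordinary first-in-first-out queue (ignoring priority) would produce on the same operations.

insert 2 → {2}
insert 6 → {2, 6}
insert 28 → {2, 6, 28}
insert 18 → {2, 6, 18, 28}
insert 8 → {2, 6, 8, 18, 28}
insert 37 → {2, 6, 8, 18, 28, 37}
insert 33 → {2, 6, 8, 18, 28, 33, 37}
insert 1 → {1, 2, 6, 8, 18, 28, 33, 37}
advance → 1; now {2, 6, 8, 18, 28, 33, 37}
advance → 2; now {6, 8, 18, 28, 33, 37}
advance → 6; now {8, 18, 28, 33, 37}
advance → 8; now {18, 28, 33, 37}
advance → 18; now {28, 33, 37}
insert 13 → {13, 28, 33, 37}
advance → 13; now {28, 33, 37}
insert 9 → {9, 28, 33, 37}
insert 32 → {9, 28, 32, 33, 37}
advance → 9; now {28, 32, 33, 37}
advance → 28; now {32, 33, 37}
advance → 32; now {33, 37}
insert 14 → {14, 33, 37}
advance → 14; now {33, 37}
advance → 33; now {37}
advance → 37; now {}
insert 19 → {19}
insert 38 → {19, 38}
advance → 19; now {38}
insert 4 → {4, 38}
insert 3 → {3, 4, 38}

priority queue: [1, 2, 6, 8, 18, 13, 9, 28, 32, 14, 33, 37, 19]; FIFO queue: 2 → 6 → 28 → 18 → 8 → 37 → 33 → 1 → 13 → 9 → 32 → 14 → 19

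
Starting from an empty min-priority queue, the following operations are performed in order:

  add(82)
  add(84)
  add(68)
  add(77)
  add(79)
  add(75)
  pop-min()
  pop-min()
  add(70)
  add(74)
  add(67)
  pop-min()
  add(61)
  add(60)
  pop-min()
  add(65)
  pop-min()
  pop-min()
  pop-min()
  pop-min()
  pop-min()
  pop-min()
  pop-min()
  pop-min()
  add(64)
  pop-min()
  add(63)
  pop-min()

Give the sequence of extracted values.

insert 82 → {82}
insert 84 → {82, 84}
insert 68 → {68, 82, 84}
insert 77 → {68, 77, 82, 84}
insert 79 → {68, 77, 79, 82, 84}
insert 75 → {68, 75, 77, 79, 82, 84}
pop-min → 68; now {75, 77, 79, 82, 84}
pop-min → 75; now {77, 79, 82, 84}
insert 70 → {70, 77, 79, 82, 84}
insert 74 → {70, 74, 77, 79, 82, 84}
insert 67 → {67, 70, 74, 77, 79, 82, 84}
pop-min → 67; now {70, 74, 77, 79, 82, 84}
insert 61 → {61, 70, 74, 77, 79, 82, 84}
insert 60 → {60, 61, 70, 74, 77, 79, 82, 84}
pop-min → 60; now {61, 70, 74, 77, 79, 82, 84}
insert 65 → {61, 65, 70, 74, 77, 79, 82, 84}
pop-min → 61; now {65, 70, 74, 77, 79, 82, 84}
pop-min → 65; now {70, 74, 77, 79, 82, 84}
pop-min → 70; now {74, 77, 79, 82, 84}
pop-min → 74; now {77, 79, 82, 84}
pop-min → 77; now {79, 82, 84}
pop-min → 79; now {82, 84}
pop-min → 82; now {84}
pop-min → 84; now {}
insert 64 → {64}
pop-min → 64; now {}
insert 63 → {63}
pop-min → 63; now {}

[68, 75, 67, 60, 61, 65, 70, 74, 77, 79, 82, 84, 64, 63]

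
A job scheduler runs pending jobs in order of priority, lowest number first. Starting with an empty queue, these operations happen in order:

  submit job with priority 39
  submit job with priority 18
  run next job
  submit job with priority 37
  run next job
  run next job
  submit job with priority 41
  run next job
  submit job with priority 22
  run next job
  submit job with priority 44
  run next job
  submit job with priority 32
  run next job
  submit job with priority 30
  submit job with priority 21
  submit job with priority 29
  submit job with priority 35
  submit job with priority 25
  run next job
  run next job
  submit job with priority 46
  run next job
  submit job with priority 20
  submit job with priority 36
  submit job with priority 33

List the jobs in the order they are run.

insert 39 → {39}
insert 18 → {18, 39}
run next job → 18; now {39}
insert 37 → {37, 39}
run next job → 37; now {39}
run next job → 39; now {}
insert 41 → {41}
run next job → 41; now {}
insert 22 → {22}
run next job → 22; now {}
insert 44 → {44}
run next job → 44; now {}
insert 32 → {32}
run next job → 32; now {}
insert 30 → {30}
insert 21 → {21, 30}
insert 29 → {21, 29, 30}
insert 35 → {21, 29, 30, 35}
insert 25 → {21, 25, 29, 30, 35}
run next job → 21; now {25, 29, 30, 35}
run next job → 25; now {29, 30, 35}
insert 46 → {29, 30, 35, 46}
run next job → 29; now {30, 35, 46}
insert 20 → {20, 30, 35, 46}
insert 36 → {20, 30, 35, 36, 46}
insert 33 → {20, 30, 33, 35, 36, 46}

18, 37, 39, 41, 22, 44, 32, 21, 25, 29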